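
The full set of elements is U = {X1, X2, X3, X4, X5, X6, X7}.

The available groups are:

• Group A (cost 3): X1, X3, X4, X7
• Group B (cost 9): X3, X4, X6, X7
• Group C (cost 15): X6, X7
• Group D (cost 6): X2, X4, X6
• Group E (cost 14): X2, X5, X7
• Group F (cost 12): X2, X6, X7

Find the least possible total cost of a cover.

A, D, E together cover every element (A ∪ D ∪ E = {X1, X2, X3, X4, X5, X6, X7}); total cost 3 + 6 + 14 = 23.
No covering selection has total cost below 23.

23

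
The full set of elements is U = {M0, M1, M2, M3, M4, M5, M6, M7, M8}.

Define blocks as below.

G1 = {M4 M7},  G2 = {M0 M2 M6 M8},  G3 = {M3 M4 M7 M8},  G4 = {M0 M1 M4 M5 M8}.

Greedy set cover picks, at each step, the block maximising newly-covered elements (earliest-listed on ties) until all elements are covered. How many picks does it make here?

Greedy: pick G4 (covers 5 new) → pick G2 (covers 2 new) → pick G3 (covers 2 new). Total picks: 3.

3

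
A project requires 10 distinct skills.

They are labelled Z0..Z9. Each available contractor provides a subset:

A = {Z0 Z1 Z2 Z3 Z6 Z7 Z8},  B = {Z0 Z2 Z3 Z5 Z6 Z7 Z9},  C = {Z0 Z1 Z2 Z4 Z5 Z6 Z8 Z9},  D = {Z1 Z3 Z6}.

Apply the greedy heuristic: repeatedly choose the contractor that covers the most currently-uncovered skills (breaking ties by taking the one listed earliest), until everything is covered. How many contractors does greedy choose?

Greedy: pick C (covers 8 new) → pick A (covers 2 new). Total picks: 2.

2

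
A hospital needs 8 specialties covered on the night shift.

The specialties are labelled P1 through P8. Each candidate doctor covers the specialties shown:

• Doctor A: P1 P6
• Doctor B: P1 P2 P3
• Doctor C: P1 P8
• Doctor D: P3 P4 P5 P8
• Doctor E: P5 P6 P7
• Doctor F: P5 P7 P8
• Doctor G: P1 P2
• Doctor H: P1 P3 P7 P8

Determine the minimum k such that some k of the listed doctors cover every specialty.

D and E and G together: D ∪ E ∪ G = {P1, P2, P3, P4, P5, P6, P7, P8} — every specialty is covered.
Only D contains P4, so D is forced; the remaining 4 specialties need at least 2 more doctors (each remaining doctor adds at most 2) — so at least 3 doctors are needed, and 3 is optimal.

3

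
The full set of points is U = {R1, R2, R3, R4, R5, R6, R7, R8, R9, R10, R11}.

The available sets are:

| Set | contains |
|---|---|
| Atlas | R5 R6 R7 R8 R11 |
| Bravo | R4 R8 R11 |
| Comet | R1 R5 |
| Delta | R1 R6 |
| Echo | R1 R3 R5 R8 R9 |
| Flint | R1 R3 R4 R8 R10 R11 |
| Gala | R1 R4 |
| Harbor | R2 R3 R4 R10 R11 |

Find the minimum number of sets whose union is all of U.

Atlas and Echo and Harbor together: Atlas ∪ Echo ∪ Harbor = {R1, R2, R3, R4, R5, R6, R7, R8, R9, R10, R11} — every point is covered.
Only Harbor contains R2, so Harbor is forced; the remaining 6 points need at least 2 more sets (each remaining set adds at most 4) — so at least 3 sets are needed, and 3 is optimal.

3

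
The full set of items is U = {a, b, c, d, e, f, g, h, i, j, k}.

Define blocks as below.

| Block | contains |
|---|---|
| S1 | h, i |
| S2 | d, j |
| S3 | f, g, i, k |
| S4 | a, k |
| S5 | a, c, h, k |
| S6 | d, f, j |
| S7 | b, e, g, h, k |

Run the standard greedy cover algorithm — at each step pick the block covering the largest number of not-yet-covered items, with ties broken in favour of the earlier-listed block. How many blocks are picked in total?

4

Greedy: pick S7 (covers 5 new) → pick S6 (covers 3 new) → pick S5 (covers 2 new) → pick S1 (covers 1 new). Total picks: 4.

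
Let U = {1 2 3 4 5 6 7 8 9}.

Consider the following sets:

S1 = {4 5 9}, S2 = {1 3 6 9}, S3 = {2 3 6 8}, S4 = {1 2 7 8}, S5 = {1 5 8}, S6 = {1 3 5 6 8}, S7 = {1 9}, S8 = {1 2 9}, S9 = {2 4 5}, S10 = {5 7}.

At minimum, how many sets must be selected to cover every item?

3

S1, S3, and S4 cover everything between them: the union {1, 2, 3, 4, 5, 6, 7, 8, 9} is all of U.
No 2 of the 10 sets cover everything (all 45 combinations miss at least one item), so 3 is optimal.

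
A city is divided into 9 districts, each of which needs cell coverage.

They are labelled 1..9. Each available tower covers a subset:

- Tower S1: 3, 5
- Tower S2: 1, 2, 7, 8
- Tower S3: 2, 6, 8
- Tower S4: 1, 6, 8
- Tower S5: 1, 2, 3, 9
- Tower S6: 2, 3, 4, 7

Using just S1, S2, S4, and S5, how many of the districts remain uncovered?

1

Union of S1, S2, S4, S5 = {1, 2, 3, 5, 6, 7, 8, 9}.
Not covered: 4 — 1 district.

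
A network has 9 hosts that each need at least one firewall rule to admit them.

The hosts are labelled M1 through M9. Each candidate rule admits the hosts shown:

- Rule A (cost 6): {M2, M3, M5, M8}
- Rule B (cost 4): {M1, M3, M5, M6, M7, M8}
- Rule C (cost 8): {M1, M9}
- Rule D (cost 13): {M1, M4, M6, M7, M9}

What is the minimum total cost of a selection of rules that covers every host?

19

A, D together cover every host (A ∪ D = {M1, M2, M3, M4, M5, M6, M7, M8, M9}); total cost 6 + 13 = 19.
The greedy pick B, A, D costs 23; no covering selection beats 19.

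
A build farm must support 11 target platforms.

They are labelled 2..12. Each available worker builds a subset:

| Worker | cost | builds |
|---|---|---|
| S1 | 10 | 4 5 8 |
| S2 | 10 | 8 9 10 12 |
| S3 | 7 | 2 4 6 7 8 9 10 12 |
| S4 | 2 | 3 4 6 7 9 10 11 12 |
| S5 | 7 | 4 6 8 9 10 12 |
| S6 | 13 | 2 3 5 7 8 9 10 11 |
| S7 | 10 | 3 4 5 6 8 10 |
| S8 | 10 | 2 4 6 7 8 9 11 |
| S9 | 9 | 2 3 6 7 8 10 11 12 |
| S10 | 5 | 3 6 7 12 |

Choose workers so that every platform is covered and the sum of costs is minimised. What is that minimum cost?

S4, S6 together cover every platform (S4 ∪ S6 = {2, 3, 4, 5, 6, 7, 8, 9, 10, 11, 12}); total cost 2 + 13 = 15.
The greedy pick S4, S3, S1 costs 19; no covering selection beats 15.

15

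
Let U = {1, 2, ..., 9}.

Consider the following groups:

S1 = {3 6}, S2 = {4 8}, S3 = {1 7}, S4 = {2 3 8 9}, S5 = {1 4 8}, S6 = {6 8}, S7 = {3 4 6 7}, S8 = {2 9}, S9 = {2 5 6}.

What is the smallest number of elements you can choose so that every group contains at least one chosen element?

4

H = {2, 6, 7, 8} meets every group (each contains at least one member of H), and |H| = 4.
The groups S1, S2, S3, S8 are pairwise disjoint, so any hitting set needs a separate element for each — at least 4. Hence 4 is optimal.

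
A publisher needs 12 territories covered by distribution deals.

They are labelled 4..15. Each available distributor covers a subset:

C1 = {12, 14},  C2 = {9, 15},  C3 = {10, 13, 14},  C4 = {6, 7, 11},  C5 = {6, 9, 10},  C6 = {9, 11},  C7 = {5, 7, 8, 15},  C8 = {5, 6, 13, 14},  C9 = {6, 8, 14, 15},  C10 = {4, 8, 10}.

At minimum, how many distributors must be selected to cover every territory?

C1 and C2 and C4 and C8 and C10 together: C1 ∪ C2 ∪ C4 ∪ C8 ∪ C10 = {4, 5, 6, 7, 8, 9, 10, 11, 12, 13, 14, 15} — every territory is covered.
No 4 of the 10 distributors cover everything (all 210 combinations miss at least one territory), so 5 is optimal.

5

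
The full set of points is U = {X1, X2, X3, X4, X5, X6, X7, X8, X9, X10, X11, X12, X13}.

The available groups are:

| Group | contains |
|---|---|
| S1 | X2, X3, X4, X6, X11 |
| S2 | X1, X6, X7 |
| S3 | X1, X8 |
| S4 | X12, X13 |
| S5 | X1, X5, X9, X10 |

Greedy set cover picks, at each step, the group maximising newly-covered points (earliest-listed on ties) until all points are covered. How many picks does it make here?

Greedy: pick S1 (covers 5 new) → pick S5 (covers 4 new) → pick S4 (covers 2 new) → pick S2 (covers 1 new) → pick S3 (covers 1 new). Total picks: 5.

5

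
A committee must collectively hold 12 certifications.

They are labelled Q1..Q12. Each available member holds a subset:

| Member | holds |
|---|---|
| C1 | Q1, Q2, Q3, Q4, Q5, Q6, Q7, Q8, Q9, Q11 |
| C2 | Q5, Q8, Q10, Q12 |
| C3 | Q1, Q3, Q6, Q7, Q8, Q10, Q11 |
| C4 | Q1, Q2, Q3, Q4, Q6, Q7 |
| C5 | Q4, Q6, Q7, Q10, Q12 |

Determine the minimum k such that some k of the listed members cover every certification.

2

C1 and C5 together: C1 ∪ C5 = {Q1, Q2, Q3, Q4, Q5, Q6, Q7, Q8, Q9, Q10, Q11, Q12} — every certification is covered.
No single member has all 12 certifications (the largest, C1, has 10), so 2 is optimal.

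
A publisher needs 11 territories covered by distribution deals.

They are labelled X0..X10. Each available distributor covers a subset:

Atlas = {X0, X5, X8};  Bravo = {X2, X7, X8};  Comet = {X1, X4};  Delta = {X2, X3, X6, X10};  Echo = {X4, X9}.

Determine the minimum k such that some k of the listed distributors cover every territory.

5

Atlas and Bravo and Comet and Delta and Echo together: Atlas ∪ Bravo ∪ Comet ∪ Delta ∪ Echo = {X0, X1, X2, X3, X4, X5, X6, X7, X8, X9, X10} — every territory is covered.
No 4 of the 5 distributors cover everything (all 5 combinations miss at least one territory), so 5 is optimal.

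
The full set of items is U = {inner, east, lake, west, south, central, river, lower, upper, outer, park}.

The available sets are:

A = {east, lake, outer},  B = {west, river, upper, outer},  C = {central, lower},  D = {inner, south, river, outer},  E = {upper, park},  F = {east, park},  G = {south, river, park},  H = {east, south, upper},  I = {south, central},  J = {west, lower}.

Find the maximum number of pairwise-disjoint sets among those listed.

A, E, I, J are pairwise disjoint (A={east,lake,outer}; E={upper,park}; I={south,central}; J={west,lower}).
Every remaining set overlaps one of these, and no 5 of the listed sets are pairwise disjoint, so 4 is the maximum.

4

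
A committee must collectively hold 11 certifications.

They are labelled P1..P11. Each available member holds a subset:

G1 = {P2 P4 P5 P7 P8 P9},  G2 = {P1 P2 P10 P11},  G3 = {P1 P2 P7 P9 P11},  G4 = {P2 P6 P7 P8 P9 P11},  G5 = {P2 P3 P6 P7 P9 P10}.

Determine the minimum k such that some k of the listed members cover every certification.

3

G1 and G2 and G5 together: G1 ∪ G2 ∪ G5 = {P1, P2, P3, P4, P5, P6, P7, P8, P9, P10, P11} — every certification is covered.
Only G5 contains P3, so G5 is forced; the remaining 5 certifications need at least 2 more members (each remaining member adds at most 3) — so at least 3 members are needed, and 3 is optimal.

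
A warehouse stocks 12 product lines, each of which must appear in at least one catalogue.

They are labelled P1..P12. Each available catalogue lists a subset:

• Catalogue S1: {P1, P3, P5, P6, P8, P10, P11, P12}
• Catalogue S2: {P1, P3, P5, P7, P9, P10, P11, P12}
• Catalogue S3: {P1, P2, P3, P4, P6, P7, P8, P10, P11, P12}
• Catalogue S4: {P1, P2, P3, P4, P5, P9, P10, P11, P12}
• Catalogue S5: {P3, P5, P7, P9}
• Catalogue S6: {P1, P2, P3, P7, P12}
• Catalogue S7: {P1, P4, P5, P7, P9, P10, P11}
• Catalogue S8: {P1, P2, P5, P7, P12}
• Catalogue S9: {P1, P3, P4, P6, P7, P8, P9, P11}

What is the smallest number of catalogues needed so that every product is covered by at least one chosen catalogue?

2

Take {S3, S7}. Their union is {P1, P2, P3, P4, P5, P6, P7, P8, P9, P10, P11, P12}, which is all 12 products.
No single catalogue has all 12 products (the largest, S3, has 10), so 2 is optimal.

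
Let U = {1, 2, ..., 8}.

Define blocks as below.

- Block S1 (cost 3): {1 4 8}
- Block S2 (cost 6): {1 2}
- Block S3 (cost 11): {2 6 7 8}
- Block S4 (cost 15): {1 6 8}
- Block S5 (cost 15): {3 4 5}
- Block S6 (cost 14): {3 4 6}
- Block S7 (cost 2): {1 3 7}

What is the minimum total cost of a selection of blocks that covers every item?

S3, S5, S7 together cover every item (S3 ∪ S5 ∪ S7 = {1, 2, 3, 4, 5, 6, 7, 8}); total cost 11 + 15 + 2 = 28.
The greedy pick S7, S1, S3, S5 costs 31; no covering selection beats 28.

28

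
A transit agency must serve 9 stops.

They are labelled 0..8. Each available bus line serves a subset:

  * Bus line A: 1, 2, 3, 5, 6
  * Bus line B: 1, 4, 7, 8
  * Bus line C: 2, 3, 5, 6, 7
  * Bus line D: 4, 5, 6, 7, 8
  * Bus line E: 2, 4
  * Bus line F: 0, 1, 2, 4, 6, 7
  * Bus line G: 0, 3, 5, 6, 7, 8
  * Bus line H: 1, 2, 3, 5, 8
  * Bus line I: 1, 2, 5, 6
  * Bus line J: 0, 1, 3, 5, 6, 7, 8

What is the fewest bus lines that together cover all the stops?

F and G together: F ∪ G = {0, 1, 2, 3, 4, 5, 6, 7, 8} — every stop is covered.
No single bus line has all 9 stops (the largest, J, has 7), so 2 is optimal.

2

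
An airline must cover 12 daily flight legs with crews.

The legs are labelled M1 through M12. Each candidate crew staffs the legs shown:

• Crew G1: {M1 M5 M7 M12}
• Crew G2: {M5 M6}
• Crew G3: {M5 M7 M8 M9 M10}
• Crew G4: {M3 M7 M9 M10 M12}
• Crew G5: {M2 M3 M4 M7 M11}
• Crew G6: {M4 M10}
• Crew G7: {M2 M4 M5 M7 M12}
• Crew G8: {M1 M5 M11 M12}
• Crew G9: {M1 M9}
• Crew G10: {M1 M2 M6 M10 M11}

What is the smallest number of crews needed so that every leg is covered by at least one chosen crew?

4

G3 and G4 and G7 and G10 together: G3 ∪ G4 ∪ G7 ∪ G10 = {M1, M2, M3, M4, M5, M6, M7, M8, M9, M10, M11, M12} — every leg is covered.
No 3 of the 10 crews cover everything (all 120 combinations miss at least one leg), so 4 is optimal.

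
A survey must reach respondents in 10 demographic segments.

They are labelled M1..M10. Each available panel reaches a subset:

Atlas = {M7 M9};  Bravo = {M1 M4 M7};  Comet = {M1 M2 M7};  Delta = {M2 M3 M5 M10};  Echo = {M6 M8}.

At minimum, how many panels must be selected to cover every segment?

4

Take {Atlas, Bravo, Delta, Echo}. Their union is {M1, M2, M3, M4, M5, M6, M7, M8, M9, M10}, which is all 10 segments.
No 3 of the 5 panels cover everything (all 10 combinations miss at least one segment), so 4 is optimal.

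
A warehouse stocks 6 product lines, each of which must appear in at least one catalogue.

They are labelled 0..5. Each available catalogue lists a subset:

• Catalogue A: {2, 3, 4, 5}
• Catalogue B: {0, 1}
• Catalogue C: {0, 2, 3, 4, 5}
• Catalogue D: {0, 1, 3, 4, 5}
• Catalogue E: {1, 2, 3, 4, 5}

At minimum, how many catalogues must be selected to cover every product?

2

B and E together: B ∪ E = {0, 1, 2, 3, 4, 5} — every product is covered.
No single catalogue has all 6 products (the largest, C, has 5), so 2 is optimal.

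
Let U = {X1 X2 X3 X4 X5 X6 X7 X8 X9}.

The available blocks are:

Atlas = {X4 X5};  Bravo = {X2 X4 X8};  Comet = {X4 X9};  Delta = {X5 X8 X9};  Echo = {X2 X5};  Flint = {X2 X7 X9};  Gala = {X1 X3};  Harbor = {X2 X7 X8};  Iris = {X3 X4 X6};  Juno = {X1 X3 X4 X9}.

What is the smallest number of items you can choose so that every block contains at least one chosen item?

4

The 4 items {X2, X3, X4, X5} hit every block.
No choice of 3 items meets every block, so 4 is the minimum.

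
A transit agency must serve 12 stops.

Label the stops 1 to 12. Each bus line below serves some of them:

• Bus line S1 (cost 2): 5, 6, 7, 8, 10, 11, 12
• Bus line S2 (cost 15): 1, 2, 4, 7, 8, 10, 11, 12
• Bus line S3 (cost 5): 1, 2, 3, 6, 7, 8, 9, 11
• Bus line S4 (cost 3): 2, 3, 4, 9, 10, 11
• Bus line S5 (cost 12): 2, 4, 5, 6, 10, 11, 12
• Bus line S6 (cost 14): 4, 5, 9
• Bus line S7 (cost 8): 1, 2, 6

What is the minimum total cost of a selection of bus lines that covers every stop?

S1, S3, S4 together cover every stop (S1 ∪ S3 ∪ S4 = {1, 2, 3, 4, 5, 6, 7, 8, 9, 10, 11, 12}); total cost 2 + 5 + 3 = 10.
No covering selection has total cost below 10.

10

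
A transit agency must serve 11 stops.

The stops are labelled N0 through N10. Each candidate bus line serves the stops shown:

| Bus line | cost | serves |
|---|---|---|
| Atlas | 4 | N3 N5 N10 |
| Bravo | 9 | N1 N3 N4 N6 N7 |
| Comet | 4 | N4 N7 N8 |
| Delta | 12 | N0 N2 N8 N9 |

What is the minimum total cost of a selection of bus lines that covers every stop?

Atlas, Bravo, Delta together cover every stop (Atlas ∪ Bravo ∪ Delta = {N0, N1, N2, N3, N4, N5, N6, N7, N8, N9, N10}); total cost 4 + 9 + 12 = 25.
The greedy pick Atlas, Comet, Delta, Bravo costs 29; no covering selection beats 25.

25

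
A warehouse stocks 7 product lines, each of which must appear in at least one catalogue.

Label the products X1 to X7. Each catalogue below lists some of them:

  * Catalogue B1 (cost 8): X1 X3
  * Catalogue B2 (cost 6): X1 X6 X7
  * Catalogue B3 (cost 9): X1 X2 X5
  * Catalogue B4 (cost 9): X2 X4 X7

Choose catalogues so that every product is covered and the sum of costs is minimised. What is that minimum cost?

32

B1, B2, B3, B4 together cover every product (B1 ∪ B2 ∪ B3 ∪ B4 = {X1, X2, X3, X4, X5, X6, X7}); total cost 8 + 6 + 9 + 9 = 32.
No covering selection has total cost below 32.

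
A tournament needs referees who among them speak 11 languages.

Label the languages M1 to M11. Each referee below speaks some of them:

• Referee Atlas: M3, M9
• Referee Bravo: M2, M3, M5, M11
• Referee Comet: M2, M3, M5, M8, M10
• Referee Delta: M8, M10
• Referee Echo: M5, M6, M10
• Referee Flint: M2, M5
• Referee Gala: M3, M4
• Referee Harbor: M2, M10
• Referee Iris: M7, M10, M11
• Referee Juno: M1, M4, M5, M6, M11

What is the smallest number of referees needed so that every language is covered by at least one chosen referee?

4

Take {Atlas, Comet, Iris, Juno}. Their union is {M1, M2, M3, M4, M5, M6, M7, M8, M9, M10, M11}, which is all 11 languages.
No 3 of the 10 referees cover everything (all 120 combinations miss at least one language), so 4 is optimal.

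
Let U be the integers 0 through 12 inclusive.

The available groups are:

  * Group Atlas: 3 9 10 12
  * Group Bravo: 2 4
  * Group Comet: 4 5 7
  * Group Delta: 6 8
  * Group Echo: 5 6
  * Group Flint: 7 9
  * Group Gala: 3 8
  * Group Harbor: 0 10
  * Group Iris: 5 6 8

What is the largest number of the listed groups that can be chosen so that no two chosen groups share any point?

5

Bravo, Echo, Flint, Gala, Harbor are pairwise disjoint (Bravo={2,4}; Echo={5,6}; Flint={7,9}; Gala={3,8}; Harbor={0,10}).
Every remaining group overlaps one of these, and no 6 of the listed groups are pairwise disjoint, so 5 is the maximum.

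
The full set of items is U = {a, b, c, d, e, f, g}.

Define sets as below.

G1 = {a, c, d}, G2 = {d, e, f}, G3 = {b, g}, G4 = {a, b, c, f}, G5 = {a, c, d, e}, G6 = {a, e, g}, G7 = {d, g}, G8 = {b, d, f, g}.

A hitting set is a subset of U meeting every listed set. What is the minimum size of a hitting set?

3

H = {c, f, g} meets every set (each contains at least one member of H), and |H| = 3.
No choice of 2 items meets every set, so 3 is the minimum.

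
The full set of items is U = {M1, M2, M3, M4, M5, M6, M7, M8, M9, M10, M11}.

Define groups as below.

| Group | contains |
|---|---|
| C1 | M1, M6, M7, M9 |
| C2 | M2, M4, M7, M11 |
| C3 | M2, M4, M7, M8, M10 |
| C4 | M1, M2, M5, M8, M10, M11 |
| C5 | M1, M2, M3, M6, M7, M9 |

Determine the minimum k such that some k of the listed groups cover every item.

3

Take {C3, C4, C5}. Their union is {M1, M2, M3, M4, M5, M6, M7, M8, M9, M10, M11}, which is all 11 items.
Only C5 contains M3, so C5 is forced; the remaining 5 items need at least 2 more groups (each remaining group adds at most 4) — so at least 3 groups are needed, and 3 is optimal.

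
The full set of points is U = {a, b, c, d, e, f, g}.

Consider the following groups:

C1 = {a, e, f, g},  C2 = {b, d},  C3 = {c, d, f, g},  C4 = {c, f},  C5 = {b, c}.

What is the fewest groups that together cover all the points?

Take {C1, C3, C5}. Their union is {a, b, c, d, e, f, g}, which is all 7 points.
Only C1 contains a, so C1 is forced; the remaining 3 points need at least 2 more groups (each remaining group adds at most 2) — so at least 3 groups are needed, and 3 is optimal.

3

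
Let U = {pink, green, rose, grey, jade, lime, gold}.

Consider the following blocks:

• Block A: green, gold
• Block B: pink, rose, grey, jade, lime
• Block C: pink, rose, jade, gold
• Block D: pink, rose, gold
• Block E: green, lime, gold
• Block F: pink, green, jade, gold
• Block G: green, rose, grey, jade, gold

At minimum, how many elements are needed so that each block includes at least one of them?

2

Take H = {jade, gold}. Each listed block contains at least one of these, so H is a hitting set of size 2.
The blocks A, B are pairwise disjoint, so any hitting set needs a separate element for each — at least 2. Hence 2 is optimal.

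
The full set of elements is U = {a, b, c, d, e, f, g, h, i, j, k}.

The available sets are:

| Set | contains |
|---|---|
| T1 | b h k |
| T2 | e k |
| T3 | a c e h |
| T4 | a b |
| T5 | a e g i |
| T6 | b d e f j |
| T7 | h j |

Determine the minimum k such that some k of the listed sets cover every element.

T2 and T3 and T5 and T6 together: T2 ∪ T3 ∪ T5 ∪ T6 = {a, b, c, d, e, f, g, h, i, j, k} — every element is covered.
No 3 of the 7 sets cover everything (all 35 combinations miss at least one element), so 4 is optimal.

4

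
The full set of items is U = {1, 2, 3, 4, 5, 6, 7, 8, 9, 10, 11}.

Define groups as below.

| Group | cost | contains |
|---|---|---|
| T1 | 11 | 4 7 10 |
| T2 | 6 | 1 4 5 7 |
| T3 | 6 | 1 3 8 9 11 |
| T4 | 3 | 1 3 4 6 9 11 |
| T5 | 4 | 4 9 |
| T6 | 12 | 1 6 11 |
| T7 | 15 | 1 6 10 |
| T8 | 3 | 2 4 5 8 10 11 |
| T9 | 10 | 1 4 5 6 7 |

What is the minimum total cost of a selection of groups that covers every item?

12

T2, T4, T8 together cover every item (T2 ∪ T4 ∪ T8 = {1, 2, 3, 4, 5, 6, 7, 8, 9, 10, 11}); total cost 6 + 3 + 3 = 12.
No covering selection has total cost below 12.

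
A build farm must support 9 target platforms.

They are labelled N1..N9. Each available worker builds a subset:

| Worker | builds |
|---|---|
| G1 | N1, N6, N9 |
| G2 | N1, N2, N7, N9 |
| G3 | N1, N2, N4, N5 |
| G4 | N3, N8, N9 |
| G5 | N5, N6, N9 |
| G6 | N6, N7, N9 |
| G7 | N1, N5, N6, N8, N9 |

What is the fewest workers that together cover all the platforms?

G3 and G4 and G6 together: G3 ∪ G4 ∪ G6 = {N1, N2, N3, N4, N5, N6, N7, N8, N9} — every platform is covered.
Only G4 contains N3, so G4 is forced; the remaining 6 platforms need at least 2 more workers (each remaining worker adds at most 4) — so at least 3 workers are needed, and 3 is optimal.

3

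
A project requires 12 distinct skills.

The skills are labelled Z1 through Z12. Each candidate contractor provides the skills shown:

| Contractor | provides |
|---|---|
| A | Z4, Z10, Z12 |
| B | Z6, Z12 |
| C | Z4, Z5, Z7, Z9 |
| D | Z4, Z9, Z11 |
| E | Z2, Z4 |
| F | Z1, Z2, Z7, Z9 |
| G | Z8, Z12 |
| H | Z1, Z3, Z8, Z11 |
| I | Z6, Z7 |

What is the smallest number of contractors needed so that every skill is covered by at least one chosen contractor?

5

Take {A, C, F, H, I}. Their union is {Z1, Z2, Z3, Z4, Z5, Z6, Z7, Z8, Z9, Z10, Z11, Z12}, which is all 12 skills.
No 4 of the 9 contractors cover everything (all 126 combinations miss at least one skill), so 5 is optimal.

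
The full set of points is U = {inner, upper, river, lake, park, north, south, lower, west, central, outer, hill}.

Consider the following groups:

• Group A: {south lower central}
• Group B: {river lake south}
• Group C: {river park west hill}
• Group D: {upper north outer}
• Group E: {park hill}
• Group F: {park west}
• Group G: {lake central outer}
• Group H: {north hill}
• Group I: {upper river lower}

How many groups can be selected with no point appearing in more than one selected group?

4

F, G, H, I are pairwise disjoint (F={park,west}; G={lake,central,outer}; H={north,hill}; I={upper,river,lower}).
Every remaining group overlaps one of these, and no 5 of the listed groups are pairwise disjoint, so 4 is the maximum.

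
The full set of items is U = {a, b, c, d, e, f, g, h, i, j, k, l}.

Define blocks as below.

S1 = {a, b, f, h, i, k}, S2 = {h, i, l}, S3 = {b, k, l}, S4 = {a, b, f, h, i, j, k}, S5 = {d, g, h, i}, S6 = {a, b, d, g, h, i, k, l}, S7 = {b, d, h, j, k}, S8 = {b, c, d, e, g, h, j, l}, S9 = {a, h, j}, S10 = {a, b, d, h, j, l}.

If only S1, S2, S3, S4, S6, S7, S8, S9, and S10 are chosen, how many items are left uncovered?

Union of S1, S2, S3, S4, S6, S7, S8, S9, S10 = {a, b, c, d, e, f, g, h, i, j, k, l} — that's every item, so 0 are uncovered.

0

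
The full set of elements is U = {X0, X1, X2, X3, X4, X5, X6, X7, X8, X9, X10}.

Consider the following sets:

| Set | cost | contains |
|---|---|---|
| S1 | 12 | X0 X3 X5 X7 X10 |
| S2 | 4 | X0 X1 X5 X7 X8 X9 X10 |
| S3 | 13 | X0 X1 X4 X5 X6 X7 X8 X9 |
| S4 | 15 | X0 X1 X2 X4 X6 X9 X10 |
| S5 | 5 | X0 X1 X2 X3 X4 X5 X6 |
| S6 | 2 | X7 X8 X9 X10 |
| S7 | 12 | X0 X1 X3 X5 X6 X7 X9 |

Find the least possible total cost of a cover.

7

S5, S6 together cover every element (S5 ∪ S6 = {X0, X1, X2, X3, X4, X5, X6, X7, X8, X9, X10}); total cost 5 + 2 = 7.
No covering selection has total cost below 7.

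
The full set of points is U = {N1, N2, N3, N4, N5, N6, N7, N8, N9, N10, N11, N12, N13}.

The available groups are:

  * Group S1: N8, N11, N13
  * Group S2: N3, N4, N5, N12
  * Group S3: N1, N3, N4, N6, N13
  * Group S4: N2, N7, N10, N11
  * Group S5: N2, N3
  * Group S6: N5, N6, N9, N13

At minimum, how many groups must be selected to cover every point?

Take {S1, S2, S3, S4, S6}. Their union is {N1, N2, N3, N4, N5, N6, N7, N8, N9, N10, N11, N12, N13}, which is all 13 points.
No 4 of the 6 groups cover everything (all 15 combinations miss at least one point), so 5 is optimal.

5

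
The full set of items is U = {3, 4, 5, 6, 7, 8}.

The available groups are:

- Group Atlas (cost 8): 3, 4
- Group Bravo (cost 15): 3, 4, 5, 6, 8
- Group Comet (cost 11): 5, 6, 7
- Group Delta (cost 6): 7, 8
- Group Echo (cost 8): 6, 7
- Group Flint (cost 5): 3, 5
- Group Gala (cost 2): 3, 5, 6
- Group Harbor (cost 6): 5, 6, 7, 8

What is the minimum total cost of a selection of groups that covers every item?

14

Atlas, Harbor together cover every item (Atlas ∪ Harbor = {3, 4, 5, 6, 7, 8}); total cost 8 + 6 = 14.
The greedy pick Gala, Delta, Atlas costs 16; no covering selection beats 14.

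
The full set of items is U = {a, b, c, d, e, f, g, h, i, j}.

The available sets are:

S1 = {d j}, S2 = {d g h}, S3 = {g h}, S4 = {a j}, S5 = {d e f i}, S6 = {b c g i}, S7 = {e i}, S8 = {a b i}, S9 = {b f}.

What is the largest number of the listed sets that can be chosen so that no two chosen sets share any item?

S1, S3, S7, S9 are pairwise disjoint (S1={d,j}; S3={g,h}; S7={e,i}; S9={b,f}).
Every remaining set overlaps one of these, and no 5 of the listed sets are pairwise disjoint, so 4 is the maximum.

4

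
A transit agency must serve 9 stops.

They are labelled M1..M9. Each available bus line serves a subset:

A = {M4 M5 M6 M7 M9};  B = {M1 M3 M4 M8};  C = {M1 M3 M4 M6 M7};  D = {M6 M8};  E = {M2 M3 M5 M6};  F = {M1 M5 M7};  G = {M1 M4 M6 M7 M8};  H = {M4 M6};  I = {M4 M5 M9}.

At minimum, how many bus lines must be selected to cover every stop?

3

E and G and I together: E ∪ G ∪ I = {M1, M2, M3, M4, M5, M6, M7, M8, M9} — every stop is covered.
Only E contains M2, so E is forced; the remaining 5 stops need at least 2 more bus lines (each remaining bus line adds at most 4) — so at least 3 bus lines are needed, and 3 is optimal.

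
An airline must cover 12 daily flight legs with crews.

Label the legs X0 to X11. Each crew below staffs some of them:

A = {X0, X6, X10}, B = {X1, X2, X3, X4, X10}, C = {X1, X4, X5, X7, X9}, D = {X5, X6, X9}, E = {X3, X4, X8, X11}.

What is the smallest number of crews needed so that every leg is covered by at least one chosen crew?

4

Take {A, B, C, E}. Their union is {X0, X1, X2, X3, X4, X5, X6, X7, X8, X9, X10, X11}, which is all 12 legs.
Only B contains X2, so B is forced; the remaining 7 legs need at least 3 more crews (each remaining crew adds at most 3) — so at least 4 crews are needed, and 4 is optimal.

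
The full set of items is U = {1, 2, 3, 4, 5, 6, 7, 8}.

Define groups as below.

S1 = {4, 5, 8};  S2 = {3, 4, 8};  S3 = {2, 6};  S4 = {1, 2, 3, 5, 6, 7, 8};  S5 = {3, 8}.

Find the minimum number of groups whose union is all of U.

2

Take {S2, S4}. Their union is {1, 2, 3, 4, 5, 6, 7, 8}, which is all 8 items.
No single group has all 8 items (the largest, S4, has 7), so 2 is optimal.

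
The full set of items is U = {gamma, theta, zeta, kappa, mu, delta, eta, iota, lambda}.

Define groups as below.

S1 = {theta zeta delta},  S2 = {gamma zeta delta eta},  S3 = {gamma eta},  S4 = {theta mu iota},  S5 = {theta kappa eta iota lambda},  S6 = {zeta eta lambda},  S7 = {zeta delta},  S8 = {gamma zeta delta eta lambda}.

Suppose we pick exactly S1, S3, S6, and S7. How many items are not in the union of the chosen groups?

Union of S1, S3, S6, S7 = {gamma, theta, zeta, delta, eta, lambda}.
Not covered: kappa, mu, iota — 3 items.

3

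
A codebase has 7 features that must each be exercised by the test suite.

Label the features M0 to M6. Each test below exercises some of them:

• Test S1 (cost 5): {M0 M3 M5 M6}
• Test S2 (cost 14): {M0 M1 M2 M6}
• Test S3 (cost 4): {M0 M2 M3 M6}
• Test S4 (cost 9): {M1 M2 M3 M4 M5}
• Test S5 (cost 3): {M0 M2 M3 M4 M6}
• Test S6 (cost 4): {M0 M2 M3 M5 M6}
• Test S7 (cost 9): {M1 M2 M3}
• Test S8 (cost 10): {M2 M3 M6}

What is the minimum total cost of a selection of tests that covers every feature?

S4, S5 together cover every feature (S4 ∪ S5 = {M0, M1, M2, M3, M4, M5, M6}); total cost 9 + 3 = 12.
The greedy pick S5, S6, S4 costs 16; no covering selection beats 12.

12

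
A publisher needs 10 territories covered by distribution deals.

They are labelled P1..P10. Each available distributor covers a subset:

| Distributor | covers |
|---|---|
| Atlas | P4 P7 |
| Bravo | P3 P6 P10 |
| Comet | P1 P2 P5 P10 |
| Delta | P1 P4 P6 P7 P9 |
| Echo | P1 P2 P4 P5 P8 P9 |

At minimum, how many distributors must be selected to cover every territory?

3

Take {Atlas, Bravo, Echo}. Their union is {P1, P2, P3, P4, P5, P6, P7, P8, P9, P10}, which is all 10 territories.
Only Bravo contains P3, so Bravo is forced; the remaining 7 territories need at least 2 more distributors (each remaining distributor adds at most 6) — so at least 3 distributors are needed, and 3 is optimal.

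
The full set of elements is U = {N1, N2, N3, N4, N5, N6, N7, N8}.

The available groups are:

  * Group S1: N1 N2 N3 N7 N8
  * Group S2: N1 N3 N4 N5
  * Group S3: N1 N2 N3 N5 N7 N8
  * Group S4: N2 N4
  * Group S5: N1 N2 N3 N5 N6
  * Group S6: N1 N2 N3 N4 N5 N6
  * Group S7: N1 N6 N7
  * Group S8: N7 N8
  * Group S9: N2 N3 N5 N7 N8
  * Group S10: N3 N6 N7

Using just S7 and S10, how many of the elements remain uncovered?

Union of S7, S10 = {N1, N3, N6, N7}.
Not covered: N2, N4, N5, N8 — 4 elements.

4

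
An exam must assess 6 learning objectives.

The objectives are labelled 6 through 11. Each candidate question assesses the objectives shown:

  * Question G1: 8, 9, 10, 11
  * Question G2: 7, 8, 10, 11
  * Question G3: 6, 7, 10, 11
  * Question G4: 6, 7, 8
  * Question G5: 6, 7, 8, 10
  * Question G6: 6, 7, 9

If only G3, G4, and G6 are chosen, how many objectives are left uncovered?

0

Union of G3, G4, G6 = {6, 7, 8, 9, 10, 11} — that's every objective, so 0 are uncovered.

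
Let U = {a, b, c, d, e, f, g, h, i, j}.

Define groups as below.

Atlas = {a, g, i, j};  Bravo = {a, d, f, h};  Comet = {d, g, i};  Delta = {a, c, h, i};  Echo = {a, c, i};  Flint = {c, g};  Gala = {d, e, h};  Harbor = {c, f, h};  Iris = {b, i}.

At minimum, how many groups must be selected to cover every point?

Atlas and Gala and Harbor and Iris together: Atlas ∪ Gala ∪ Harbor ∪ Iris = {a, b, c, d, e, f, g, h, i, j} — every point is covered.
No 3 of the 9 groups cover everything (all 84 combinations miss at least one point), so 4 is optimal.

4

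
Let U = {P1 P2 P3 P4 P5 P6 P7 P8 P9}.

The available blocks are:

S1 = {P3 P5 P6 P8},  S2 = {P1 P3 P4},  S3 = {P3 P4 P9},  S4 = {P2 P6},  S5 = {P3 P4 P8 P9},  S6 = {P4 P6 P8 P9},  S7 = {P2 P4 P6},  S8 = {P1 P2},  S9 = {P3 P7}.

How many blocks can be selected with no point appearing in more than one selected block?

3

S6, S8, S9 are pairwise disjoint (S6={P4,P6,P8,P9}; S8={P1,P2}; S9={P3,P7}).
Every remaining block overlaps one of these, and no 4 of the listed blocks are pairwise disjoint, so 3 is the maximum.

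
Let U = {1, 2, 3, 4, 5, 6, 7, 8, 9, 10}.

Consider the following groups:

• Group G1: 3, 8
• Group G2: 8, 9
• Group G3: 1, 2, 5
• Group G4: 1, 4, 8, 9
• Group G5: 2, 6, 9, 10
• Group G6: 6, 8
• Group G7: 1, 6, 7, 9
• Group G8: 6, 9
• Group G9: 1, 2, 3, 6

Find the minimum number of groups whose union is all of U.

5

G3 and G4 and G5 and G7 and G9 together: G3 ∪ G4 ∪ G5 ∪ G7 ∪ G9 = {1, 2, 3, 4, 5, 6, 7, 8, 9, 10} — every point is covered.
No 4 of the 9 groups cover everything (all 126 combinations miss at least one point), so 5 is optimal.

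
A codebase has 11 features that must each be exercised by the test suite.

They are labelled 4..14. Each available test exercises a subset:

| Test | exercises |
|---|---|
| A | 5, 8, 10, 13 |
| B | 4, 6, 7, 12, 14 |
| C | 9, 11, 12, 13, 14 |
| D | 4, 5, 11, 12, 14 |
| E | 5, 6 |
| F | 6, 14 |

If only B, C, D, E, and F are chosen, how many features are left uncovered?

2

Union of B, C, D, E, F = {4, 5, 6, 7, 9, 11, 12, 13, 14}.
Not covered: 8, 10 — 2 features.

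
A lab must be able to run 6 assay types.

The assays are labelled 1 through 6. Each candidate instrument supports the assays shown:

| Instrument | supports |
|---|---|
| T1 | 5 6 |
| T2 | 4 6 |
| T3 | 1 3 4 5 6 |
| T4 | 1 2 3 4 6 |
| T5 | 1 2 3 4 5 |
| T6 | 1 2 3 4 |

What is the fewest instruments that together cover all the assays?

Take {T1, T5}. Their union is {1, 2, 3, 4, 5, 6}, which is all 6 assays.
No single instrument has all 6 assays (the largest, T3, has 5), so 2 is optimal.

2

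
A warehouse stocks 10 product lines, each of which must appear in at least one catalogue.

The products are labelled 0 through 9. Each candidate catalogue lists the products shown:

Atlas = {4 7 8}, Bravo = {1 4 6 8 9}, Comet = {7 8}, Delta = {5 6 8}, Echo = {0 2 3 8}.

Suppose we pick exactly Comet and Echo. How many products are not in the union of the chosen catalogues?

Union of Comet, Echo = {0, 2, 3, 7, 8}.
Not covered: 1, 4, 5, 6, 9 — 5 products.

5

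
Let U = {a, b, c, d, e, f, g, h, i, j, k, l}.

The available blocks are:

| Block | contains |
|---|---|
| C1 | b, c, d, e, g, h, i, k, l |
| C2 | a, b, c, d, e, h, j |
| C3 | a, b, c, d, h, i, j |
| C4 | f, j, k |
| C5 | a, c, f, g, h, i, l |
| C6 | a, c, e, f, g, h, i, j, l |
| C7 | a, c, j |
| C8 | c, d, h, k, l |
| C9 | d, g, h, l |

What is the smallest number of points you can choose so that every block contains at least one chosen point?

2

Take T = {h, j}. Each listed block contains at least one of these, so T is a hitting set of size 2.
The blocks C7, C9 are pairwise disjoint, so any hitting set needs a separate point for each — at least 2. Hence 2 is optimal.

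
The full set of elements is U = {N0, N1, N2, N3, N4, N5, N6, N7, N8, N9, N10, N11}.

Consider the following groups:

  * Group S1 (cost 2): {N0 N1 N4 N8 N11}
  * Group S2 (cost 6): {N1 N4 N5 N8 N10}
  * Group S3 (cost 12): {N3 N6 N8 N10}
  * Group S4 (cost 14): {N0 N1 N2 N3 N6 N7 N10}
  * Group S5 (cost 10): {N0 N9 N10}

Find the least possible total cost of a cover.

S1, S2, S4, S5 together cover every element (S1 ∪ S2 ∪ S4 ∪ S5 = {N0, N1, N2, N3, N4, N5, N6, N7, N8, N9, N10, N11}); total cost 2 + 6 + 14 + 10 = 32.
No covering selection has total cost below 32.

32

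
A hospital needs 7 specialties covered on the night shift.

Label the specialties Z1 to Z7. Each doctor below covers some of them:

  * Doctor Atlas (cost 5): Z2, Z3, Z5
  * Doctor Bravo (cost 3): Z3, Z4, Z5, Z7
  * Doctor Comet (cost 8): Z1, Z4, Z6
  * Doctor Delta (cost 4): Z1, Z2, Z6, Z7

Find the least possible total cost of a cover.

7

Bravo, Delta together cover every specialty (Bravo ∪ Delta = {Z1, Z2, Z3, Z4, Z5, Z6, Z7}); total cost 3 + 4 = 7.
No covering selection has total cost below 7.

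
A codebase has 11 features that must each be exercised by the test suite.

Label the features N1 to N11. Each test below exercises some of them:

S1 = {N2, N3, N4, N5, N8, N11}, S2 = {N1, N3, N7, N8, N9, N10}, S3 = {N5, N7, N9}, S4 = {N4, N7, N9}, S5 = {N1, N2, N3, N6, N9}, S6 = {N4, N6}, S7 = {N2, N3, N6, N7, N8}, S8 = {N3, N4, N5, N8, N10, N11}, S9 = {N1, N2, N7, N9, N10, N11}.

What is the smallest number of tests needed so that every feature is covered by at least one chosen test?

3

Take {S1, S7, S9}. Their union is {N1, N2, N3, N4, N5, N6, N7, N8, N9, N10, N11}, which is all 11 features.
No 2 of the 9 tests cover everything (all 36 combinations miss at least one feature), so 3 is optimal.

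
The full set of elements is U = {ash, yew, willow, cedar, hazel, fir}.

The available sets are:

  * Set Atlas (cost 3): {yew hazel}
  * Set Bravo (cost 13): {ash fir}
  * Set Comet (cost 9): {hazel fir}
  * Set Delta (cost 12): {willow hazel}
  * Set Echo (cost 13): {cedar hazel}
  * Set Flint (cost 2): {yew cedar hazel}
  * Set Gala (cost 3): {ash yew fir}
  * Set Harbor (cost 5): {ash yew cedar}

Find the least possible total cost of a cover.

17

Delta, Flint, Gala together cover every element (Delta ∪ Flint ∪ Gala = {ash, yew, willow, cedar, hazel, fir}); total cost 12 + 2 + 3 = 17.
No covering selection has total cost below 17.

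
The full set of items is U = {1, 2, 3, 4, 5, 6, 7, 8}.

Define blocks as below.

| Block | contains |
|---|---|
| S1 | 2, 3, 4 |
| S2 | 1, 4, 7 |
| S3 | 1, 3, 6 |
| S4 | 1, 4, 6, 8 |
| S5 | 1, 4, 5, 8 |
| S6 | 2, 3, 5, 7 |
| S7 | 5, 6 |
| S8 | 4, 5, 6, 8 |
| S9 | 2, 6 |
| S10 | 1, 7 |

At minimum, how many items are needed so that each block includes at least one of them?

3

H = {1, 2, 6} meets every block (each contains at least one member of H), and |H| = 3.
The blocks S1, S7, S10 are pairwise disjoint, so any hitting set needs a separate item for each — at least 3. Hence 3 is optimal.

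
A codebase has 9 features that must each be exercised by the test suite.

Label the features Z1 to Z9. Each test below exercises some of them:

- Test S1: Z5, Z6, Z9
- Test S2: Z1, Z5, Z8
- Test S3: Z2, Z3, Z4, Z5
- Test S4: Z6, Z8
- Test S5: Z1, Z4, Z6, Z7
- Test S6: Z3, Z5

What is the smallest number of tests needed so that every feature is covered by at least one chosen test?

4

S1 and S3 and S4 and S5 together: S1 ∪ S3 ∪ S4 ∪ S5 = {Z1, Z2, Z3, Z4, Z5, Z6, Z7, Z8, Z9} — every feature is covered.
No 3 of the 6 tests cover everything (all 20 combinations miss at least one feature), so 4 is optimal.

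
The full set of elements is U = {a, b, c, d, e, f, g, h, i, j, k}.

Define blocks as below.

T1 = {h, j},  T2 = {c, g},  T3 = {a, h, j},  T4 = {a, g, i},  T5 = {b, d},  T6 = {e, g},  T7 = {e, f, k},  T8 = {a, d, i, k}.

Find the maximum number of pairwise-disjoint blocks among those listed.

4

T1, T4, T5, T7 are pairwise disjoint (T1={h,j}; T4={a,g,i}; T5={b,d}; T7={e,f,k}).
Every remaining block overlaps one of these, and no 5 of the listed blocks are pairwise disjoint, so 4 is the maximum.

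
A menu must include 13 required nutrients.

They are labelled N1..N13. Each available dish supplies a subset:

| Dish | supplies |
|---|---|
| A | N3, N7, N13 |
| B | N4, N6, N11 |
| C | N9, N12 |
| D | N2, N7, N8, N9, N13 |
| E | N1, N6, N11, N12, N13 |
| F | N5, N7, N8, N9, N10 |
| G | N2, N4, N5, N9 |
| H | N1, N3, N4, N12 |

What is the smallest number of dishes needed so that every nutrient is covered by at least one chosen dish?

Take {A, E, F, G}. Their union is {N1, N2, N3, N4, N5, N6, N7, N8, N9, N10, N11, N12, N13}, which is all 13 nutrients.
No 3 of the 8 dishes cover everything (all 56 combinations miss at least one nutrient), so 4 is optimal.

4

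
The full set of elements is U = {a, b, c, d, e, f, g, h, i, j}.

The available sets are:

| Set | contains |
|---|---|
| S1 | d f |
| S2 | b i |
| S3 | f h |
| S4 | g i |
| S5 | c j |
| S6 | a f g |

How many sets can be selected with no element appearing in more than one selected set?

S1, S4, S5 are pairwise disjoint (S1={d,f}; S4={g,i}; S5={c,j}).
Every remaining set overlaps one of these, and no 4 of the listed sets are pairwise disjoint, so 3 is the maximum.

3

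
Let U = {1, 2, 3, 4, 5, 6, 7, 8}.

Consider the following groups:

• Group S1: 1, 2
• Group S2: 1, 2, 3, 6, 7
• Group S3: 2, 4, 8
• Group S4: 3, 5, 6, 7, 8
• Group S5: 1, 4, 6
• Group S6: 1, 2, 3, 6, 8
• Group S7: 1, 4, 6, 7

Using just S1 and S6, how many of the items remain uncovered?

3

Union of S1, S6 = {1, 2, 3, 6, 8}.
Not covered: 4, 5, 7 — 3 items.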